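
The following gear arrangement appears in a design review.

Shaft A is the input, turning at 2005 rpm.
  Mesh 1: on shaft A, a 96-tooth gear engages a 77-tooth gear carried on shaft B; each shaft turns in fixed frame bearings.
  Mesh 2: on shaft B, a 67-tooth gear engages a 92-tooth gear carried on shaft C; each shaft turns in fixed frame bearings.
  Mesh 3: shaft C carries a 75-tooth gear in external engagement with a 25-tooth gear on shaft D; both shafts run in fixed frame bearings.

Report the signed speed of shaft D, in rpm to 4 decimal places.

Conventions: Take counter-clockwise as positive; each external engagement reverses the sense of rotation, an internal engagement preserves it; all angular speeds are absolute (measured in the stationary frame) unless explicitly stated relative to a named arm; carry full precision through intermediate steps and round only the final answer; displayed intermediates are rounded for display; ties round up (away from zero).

recognized (4 fixed axles, 3 meshes): fixed-axis compound train
mesh 1 [96T→77T]: ω = 2005.0000×96/77 = 2499.7403 rpm, sense flips to −
mesh 2 [67T→92T]: ω = 2499.7403×67/92 = 1820.4630 rpm, sense flips to +
mesh 3 [75T→25T]: ω = 1820.4630×75/25 = 5461.3890 rpm, sense flips to −
signed output speed = -5461.3890 rpm

-5461.3890 rpm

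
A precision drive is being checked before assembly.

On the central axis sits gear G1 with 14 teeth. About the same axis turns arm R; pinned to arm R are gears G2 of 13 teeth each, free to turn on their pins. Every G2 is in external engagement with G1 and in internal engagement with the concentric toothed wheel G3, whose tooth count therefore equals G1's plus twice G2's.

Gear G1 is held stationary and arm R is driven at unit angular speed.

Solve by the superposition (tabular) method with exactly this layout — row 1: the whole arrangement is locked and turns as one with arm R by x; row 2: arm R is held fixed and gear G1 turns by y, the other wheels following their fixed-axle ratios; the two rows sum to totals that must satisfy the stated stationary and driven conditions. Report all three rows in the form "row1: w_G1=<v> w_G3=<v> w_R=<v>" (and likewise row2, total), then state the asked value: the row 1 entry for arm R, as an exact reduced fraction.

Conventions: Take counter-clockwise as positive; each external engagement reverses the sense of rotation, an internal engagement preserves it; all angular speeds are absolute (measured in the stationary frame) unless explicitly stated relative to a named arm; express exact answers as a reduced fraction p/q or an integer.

topology: planetary set — G1 14T / G2 13T / G3 40T, arm = carrier (Willis)
row 1: whole set turns with the arm by x
row 2 — arm fixed, fixed-axis ratios: sun y, ring −(14/40)·y, arm 0
boundary: total ω_sun = x + y = 0 and total ω_arm = x = 1  ⇒  y = -1, x = 1
row 2 ring = −(14/40)·(-1) = 7/20
totals (row 1 + row 2): sun 1 + (-1) = 0, ring 1 + 7/20 = 27/20, arm 1 + 0 = 1
asked cell (row1, arm) = 1

row1: w_G1=1 w_G3=1 w_R=1
row2: w_G1=-1 w_G3=7/20 w_R=0
total: w_G1=0 w_G3=27/20 w_R=1
asked value: 1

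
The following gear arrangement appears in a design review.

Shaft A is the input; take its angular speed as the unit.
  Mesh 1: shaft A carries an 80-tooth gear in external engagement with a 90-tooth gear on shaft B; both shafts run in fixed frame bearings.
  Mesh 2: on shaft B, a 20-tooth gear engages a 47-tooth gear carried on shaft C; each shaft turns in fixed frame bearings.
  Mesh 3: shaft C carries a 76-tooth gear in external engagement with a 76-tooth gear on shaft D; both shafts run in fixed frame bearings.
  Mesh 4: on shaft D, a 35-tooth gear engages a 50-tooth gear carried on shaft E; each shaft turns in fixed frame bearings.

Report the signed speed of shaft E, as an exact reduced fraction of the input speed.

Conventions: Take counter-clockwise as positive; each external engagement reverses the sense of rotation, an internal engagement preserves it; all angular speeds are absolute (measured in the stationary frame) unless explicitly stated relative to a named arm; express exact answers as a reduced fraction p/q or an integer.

4-mesh fixed-axis compound train (all bearings frame-fixed)
mesh 1 [80T→90T]: |ω|/ω_in = 1×80/90 = 8/9, sense flips to −
mesh 2 [20T→47T]: |ω|/ω_in = (8/9)×20/47 = 160/423, sense flips to +
mesh 3 [76T→76T]: |ω|/ω_in = (160/423)×76/76 = 160/423, sense flips to −
mesh 4 [35T→50T]: |ω|/ω_in = (160/423)×35/50 = 112/423, sense flips to +
signed output speed (× input speed) = 112/423

112/423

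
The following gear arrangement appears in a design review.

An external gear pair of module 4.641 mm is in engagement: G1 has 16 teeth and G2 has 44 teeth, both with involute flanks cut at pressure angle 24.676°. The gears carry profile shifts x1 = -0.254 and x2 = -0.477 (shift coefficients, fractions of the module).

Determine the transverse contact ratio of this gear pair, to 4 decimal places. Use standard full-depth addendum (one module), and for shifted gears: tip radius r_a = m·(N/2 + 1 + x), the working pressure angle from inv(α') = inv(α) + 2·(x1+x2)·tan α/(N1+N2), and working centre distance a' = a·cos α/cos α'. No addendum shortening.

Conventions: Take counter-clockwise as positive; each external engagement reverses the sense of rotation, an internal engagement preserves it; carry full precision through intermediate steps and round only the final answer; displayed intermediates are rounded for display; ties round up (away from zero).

1.6556

single-mesh involute tooth geometry (16T engaging 44T at module 4.641)
base radii: r_b1 = 33.737587, r_b2 = 92.778365
tip radii: r_a1 = 40.590186, r_a2 = 104.529243
inv(α') = inv(24.676°) + 2·(-0.254-0.477)·tan α/(16+44) = 0.01756872  ⇒  α' = 21.08664°
a' = a·cos α / cos α' = 139.2300·cos 24.676°/cos 21.08664° = 135.595792
action lengths: √(r_a1²−r_b1²) = 22.568527, √(r_a2²−r_b2²) = 48.151195
base pitch p_b = π·m·cos α = 13.248720
CR = (22.568527 + 48.151195 − 135.595792·sin 21.08664°)/13.248720 = 1.655645
contact ratio ≈ 1.6556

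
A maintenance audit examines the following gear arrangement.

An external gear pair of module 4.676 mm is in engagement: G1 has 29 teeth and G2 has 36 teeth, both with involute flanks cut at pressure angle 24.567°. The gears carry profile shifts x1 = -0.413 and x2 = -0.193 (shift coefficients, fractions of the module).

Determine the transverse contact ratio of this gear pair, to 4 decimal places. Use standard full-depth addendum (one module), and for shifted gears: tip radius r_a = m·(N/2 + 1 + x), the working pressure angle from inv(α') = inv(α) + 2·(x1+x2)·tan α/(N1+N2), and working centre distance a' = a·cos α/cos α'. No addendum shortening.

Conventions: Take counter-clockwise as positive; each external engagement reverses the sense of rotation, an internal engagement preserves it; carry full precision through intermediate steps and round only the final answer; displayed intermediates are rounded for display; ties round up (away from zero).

class = single-mesh tooth geometry [involute pair 29T × 36T, m = 4.676]
base radii: r_b1 = 61.664273, r_b2 = 76.548752
tip radii: r_a1 = 70.546812, r_a2 = 87.941532
inv(α') = inv(24.567°) + 2·(-0.413-0.193)·tan α/(29+36) = 0.01984032  ⇒  α' = 21.92479°
a' = a·cos α / cos α' = 151.9700·cos 24.567°/cos 21.92479° = 148.988659
action lengths: √(r_a1²−r_b1²) = 34.269085, √(r_a2²−r_b2²) = 43.289740
base pitch p_b = π·m·cos α = 13.360278
CR = (34.269085 + 43.289740 − 148.988659·sin 21.92479°)/13.360278 = 1.641289
contact ratio ≈ 1.6413

1.6413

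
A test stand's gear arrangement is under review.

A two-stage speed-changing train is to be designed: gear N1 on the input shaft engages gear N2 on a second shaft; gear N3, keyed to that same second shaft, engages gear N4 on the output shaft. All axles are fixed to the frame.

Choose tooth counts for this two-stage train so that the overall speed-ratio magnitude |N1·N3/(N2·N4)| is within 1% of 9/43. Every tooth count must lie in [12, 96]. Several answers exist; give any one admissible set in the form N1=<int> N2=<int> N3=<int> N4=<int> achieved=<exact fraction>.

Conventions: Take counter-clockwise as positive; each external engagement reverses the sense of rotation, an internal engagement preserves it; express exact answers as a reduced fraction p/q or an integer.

class = fixed-axis compound train [2-stage, 9/43 wanted]
target = 9/43 in lowest terms: an exact hit needs N1·N3 = k·9 and N2·N4 = k·43 for one integer k, every count in [12, 96]; additionally prefer no 1:1 stage (N1 ≠ N2, N3 ≠ N4)
k = 1…15: no 1:1-free in-range split of k·9 and k·43 into factor pairs; take k = 16
k = 16: N1·N3 = 144 = 12·12, N2·N4 = 688 = 16·43
achieved = 12·12/(16·43) = 9/43; |achieved − target| = 0 ≤ 9/4300 ✓

N1=12 N2=16 N3=12 N4=43 achieved=9/43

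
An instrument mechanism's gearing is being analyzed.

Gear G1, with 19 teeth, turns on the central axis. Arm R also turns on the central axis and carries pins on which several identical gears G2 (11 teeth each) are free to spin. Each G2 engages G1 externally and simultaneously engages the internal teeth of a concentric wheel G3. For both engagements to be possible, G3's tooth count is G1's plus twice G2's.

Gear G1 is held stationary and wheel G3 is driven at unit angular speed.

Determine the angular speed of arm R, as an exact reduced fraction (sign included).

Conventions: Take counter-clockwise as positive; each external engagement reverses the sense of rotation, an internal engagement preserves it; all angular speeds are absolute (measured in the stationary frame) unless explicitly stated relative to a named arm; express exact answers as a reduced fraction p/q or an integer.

41/60

recognized (axles ride arm R): planetary set, 19/11/41 teeth
ring teeth: 19 + 2·11 = 41
19(ω_sun−ω_arm) = −41(ω_ring−ω_arm),  ω_sun = 0, ω_ring = 1
19(0−ω_arm) = −41(1−ω_arm)  ⇒  60·ω_arm = 41  ⇒  ω_arm = 41/60
exact speed ratio = 41/60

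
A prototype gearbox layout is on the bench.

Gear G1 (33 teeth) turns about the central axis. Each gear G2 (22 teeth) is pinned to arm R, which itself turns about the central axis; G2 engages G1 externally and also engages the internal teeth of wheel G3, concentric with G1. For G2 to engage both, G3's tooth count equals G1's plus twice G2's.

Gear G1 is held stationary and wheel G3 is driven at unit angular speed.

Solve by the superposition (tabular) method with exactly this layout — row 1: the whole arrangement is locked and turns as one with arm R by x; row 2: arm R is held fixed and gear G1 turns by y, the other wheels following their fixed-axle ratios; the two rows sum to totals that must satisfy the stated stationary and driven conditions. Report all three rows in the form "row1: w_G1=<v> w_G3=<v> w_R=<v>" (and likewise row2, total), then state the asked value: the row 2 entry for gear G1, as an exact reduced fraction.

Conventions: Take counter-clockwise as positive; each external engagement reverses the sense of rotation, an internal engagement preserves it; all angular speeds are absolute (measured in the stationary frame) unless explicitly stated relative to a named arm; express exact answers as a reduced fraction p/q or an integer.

topology: planetary set — G1 33T / G2 22T / G3 77T, arm = carrier (Willis)
row 1 — lock + rotate with arm: ω_sun = ω_ring = ω_arm = x
row 2: sun turns y, ring = −(33/77)·y, arm 0
boundary: total ω_sun = x + y = 0 and total ω_ring = x − (33/77)·y = 1  ⇒  y = -7/10, x = 7/10
row 2 ring = −(33/77)·(-7/10) = 3/10
totals (row 1 + row 2): sun 7/10 + (-7/10) = 0, ring 7/10 + 3/10 = 1, arm 7/10 + 0 = 7/10
asked cell (row2, sun) = -7/10

row1: w_G1=7/10 w_G3=7/10 w_R=7/10
row2: w_G1=-7/10 w_G3=3/10 w_R=0
total: w_G1=0 w_G3=1 w_R=7/10
asked value: -7/10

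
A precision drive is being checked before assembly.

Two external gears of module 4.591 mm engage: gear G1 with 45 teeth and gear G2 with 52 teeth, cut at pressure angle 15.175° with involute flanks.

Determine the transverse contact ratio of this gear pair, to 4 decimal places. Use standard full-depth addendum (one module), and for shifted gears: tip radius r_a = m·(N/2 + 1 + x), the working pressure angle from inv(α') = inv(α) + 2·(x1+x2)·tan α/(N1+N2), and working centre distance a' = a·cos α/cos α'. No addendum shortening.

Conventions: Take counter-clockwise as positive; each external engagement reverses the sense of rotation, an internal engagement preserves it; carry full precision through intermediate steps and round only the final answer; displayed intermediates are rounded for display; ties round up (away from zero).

2.0623

single-mesh involute tooth geometry (45T engaging 52T at module 4.591)
base radii: r_b1 = 99.695599, r_b2 = 115.203804
tip radii: r_a1 = 107.888500, r_a2 = 123.957000
no profile shift: α' = α, a' = a
action lengths: √(r_a1²−r_b1²) = 41.239737, √(r_a2²−r_b2²) = 45.753923
base pitch p_b = π·m·cos α = 13.920132
CR = (41.239737 + 45.753923 − 222.663500·sin 15.17500°)/13.920132 = 2.062298
contact ratio ≈ 2.0623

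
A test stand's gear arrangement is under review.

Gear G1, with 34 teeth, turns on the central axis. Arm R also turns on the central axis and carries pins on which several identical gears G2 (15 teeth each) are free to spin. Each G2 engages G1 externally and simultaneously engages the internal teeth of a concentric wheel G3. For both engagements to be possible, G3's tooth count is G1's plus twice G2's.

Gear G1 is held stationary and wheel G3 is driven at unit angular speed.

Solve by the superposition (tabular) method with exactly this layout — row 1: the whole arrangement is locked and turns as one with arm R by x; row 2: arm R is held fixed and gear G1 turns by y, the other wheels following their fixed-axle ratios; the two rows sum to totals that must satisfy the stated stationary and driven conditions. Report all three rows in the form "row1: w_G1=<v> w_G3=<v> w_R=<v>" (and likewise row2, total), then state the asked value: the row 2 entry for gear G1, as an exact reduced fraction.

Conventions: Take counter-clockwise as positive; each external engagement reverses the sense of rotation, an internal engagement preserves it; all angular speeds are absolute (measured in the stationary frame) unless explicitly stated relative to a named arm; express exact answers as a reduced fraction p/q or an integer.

row1: w_G1=32/49 w_G3=32/49 w_R=32/49
row2: w_G1=-32/49 w_G3=17/49 w_R=0
total: w_G1=0 w_G3=1 w_R=32/49
asked value: -32/49

class = planetary set [G3 = 34+2·15 = 64; Willis about the carrier]
superposition row 1 [locked train]: every member turns x
row 2 — arm fixed, fixed-axis ratios: sun y, ring −(34/64)·y, arm 0
boundary: total ω_sun = x + y = 0 and total ω_ring = x − (34/64)·y = 1  ⇒  y = -32/49, x = 32/49
row 2 ring = −(34/64)·(-32/49) = 17/49
totals (row 1 + row 2): sun 32/49 + (-32/49) = 0, ring 32/49 + 17/49 = 1, arm 32/49 + 0 = 32/49
asked cell (row2, sun) = -32/49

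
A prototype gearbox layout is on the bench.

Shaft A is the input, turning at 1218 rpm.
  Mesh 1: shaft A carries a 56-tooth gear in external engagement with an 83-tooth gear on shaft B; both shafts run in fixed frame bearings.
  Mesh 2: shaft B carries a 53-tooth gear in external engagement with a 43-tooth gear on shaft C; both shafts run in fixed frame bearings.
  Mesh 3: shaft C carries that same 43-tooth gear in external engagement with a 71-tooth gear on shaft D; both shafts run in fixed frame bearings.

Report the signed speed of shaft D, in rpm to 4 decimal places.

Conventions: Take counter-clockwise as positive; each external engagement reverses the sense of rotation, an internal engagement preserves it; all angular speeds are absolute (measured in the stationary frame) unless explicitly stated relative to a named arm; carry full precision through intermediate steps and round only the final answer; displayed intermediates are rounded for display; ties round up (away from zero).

3-mesh fixed-axis compound train (all bearings frame-fixed)
mesh 1 [56T→83T]: ω = 1218.0000×56/83 = 821.7831 rpm, sense flips to −
mesh 2 [53T→43T]: ω = 821.7831×53/43 = 1012.8955 rpm, sense flips to +
mesh 3 [43T→71T]: ω = 1012.8955×43/71 = 613.4437 rpm, sense flips to −
signed output speed = -613.4437 rpm

-613.4437 rpm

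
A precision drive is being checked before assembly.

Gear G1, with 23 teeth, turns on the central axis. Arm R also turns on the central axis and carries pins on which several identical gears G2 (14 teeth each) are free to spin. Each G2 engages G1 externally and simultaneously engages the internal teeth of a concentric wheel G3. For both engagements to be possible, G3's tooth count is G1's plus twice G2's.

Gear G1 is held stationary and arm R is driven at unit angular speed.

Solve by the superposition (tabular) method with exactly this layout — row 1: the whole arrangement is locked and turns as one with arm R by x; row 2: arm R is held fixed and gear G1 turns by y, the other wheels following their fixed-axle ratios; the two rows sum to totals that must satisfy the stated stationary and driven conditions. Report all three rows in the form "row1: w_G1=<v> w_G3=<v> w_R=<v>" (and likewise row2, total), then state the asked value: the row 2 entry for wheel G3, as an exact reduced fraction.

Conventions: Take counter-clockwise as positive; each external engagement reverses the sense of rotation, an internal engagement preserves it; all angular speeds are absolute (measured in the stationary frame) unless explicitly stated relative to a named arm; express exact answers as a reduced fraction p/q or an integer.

row1: w_G1=1 w_G3=1 w_R=1
row2: w_G1=-1 w_G3=23/51 w_R=0
total: w_G1=0 w_G3=74/51 w_R=1
asked value: 23/51

recognized (axles ride arm R): planetary set, 23/14/51 teeth
row 1 — lock + rotate with arm: ω_sun = ω_ring = ω_arm = x
superposition row 2 [arm held]: sun y, ring −(23/51)·y, arm 0
boundary: total ω_sun = x + y = 0 and total ω_arm = x = 1  ⇒  y = -1, x = 1
row 2 ring = −(23/51)·(-1) = 23/51
totals (row 1 + row 2): sun 1 + (-1) = 0, ring 1 + 23/51 = 74/51, arm 1 + 0 = 1
asked cell (row2, ring) = 23/51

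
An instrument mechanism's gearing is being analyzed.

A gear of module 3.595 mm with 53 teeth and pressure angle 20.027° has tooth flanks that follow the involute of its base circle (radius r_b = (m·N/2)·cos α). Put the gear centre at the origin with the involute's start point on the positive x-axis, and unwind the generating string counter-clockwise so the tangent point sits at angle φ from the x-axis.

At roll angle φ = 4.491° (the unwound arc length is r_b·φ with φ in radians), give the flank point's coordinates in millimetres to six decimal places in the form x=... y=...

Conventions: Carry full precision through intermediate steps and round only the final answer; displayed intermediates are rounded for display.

class = single-mesh tooth geometry [base-circle involute, m = 3.595, 53T]
pitch radius r_p = m·N/2 = 3.595·53/2 = 95.267500
base radius r_b = r_p·cos α = 95.267500·cos 20.027° = 89.506802
roll angle φ = 4.491° = 0.07838274 rad
x = r_b·(cos φ + φ·sin φ) = 89.781338
y = r_b·(sin φ − φ·cos φ) = 0.014359

x=89.781338 y=0.014359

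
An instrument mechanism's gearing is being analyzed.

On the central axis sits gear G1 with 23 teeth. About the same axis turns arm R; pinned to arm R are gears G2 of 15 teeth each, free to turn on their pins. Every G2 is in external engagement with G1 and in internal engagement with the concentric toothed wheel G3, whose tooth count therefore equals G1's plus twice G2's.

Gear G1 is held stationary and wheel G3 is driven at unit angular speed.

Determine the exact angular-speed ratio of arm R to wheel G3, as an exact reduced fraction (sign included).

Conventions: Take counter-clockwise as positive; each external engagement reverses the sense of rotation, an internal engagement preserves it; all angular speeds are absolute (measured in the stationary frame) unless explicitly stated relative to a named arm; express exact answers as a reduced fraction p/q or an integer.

53/76

planetary set (23T centre, 15T on arm, 53T internal) — Willis relation
ring teeth: 23 + 2·15 = 53
23(ω_sun−ω_arm) = −53(ω_ring−ω_arm),  ω_sun = 0, ω_ring = 1
23(0−ω_arm) = −53(1−ω_arm)  ⇒  76·ω_arm = 53  ⇒  ω_arm = 53/76
ω_out/ω_in = 53/76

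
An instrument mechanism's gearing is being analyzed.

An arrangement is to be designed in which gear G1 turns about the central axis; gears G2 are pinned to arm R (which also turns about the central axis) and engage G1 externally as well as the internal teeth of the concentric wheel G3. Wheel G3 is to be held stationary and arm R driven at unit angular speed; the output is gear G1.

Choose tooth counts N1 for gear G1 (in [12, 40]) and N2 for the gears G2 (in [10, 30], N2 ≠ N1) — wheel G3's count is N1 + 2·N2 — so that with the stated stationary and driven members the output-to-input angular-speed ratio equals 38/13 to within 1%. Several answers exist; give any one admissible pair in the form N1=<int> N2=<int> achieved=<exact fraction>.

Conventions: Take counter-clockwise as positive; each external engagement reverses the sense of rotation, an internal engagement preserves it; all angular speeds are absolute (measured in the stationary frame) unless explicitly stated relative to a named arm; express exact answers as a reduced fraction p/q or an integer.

class = planetary set [ratio 38/13 wanted; Willis about the carrier]
Willis with ω_ring = 0: ω_sun/ω_arm = (N1+N3)/N1; set equal to 38/13  ⇒  N3/N1 = 38/13 − 1 = 25/13
N3 = N1 + 2·N2  ⇒  N2/N1 = (N3/N1 − 1)/2 = (25/13 − 1)/2 = 6/13
smallest multiple with N1 ≥ 12 and N2 ≥ 10: k = 2  ⇒  N1 = 2·13 = 26, N2 = 2·6 = 12 (N1 ≤ 40, N2 ≤ 30, N2 ≠ N1 ✓), N3 = 26 + 2·12 = 50
check: (N1+N3)/N1 with N1 = 26, N3 = 50 gives 38/13; |achieved − target| = 0 ≤ 19/650 ✓

N1=26 N2=12 achieved=38/13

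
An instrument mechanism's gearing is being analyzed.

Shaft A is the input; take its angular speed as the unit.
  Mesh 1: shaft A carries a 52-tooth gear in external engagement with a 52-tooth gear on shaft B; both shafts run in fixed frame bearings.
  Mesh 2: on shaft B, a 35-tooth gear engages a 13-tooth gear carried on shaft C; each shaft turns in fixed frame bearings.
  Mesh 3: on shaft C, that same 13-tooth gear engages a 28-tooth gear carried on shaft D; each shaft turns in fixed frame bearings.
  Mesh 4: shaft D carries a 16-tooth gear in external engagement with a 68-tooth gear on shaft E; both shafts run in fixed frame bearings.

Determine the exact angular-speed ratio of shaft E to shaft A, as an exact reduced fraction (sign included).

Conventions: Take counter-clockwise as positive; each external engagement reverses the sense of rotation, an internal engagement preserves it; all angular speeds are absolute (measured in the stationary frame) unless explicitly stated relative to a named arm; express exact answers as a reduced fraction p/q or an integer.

5/17

class = fixed-axis compound train [4 meshes; 4 ratios multiply, 4 sense flips]
mesh 1 [52T→52T]: running ratio 1, sense −
mesh 2 [35T→13T]: running ratio 35/13, sense +
mesh 3 [13T→28T]: running ratio 5/4, sense −
mesh 4 [16T→68T]: running ratio 5/17, sense +
ω_out/ω_in = 5/17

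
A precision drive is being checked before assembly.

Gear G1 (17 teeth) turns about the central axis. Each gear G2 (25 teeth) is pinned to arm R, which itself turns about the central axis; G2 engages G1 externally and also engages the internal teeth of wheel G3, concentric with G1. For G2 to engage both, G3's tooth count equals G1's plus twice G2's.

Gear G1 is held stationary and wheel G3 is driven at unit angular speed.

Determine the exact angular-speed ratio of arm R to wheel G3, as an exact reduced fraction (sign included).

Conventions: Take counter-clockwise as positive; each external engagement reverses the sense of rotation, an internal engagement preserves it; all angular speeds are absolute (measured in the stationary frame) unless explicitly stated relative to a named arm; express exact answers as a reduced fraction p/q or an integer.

67/84

topology: planetary set — G1 17T / G2 25T / G3 67T, arm = carrier (Willis)
ring teeth: 17 + 2·25 = 67
17(ω_sun−ω_arm) = −67(ω_ring−ω_arm),  ω_sun = 0, ω_ring = 1
17(0−ω_arm) = −67(1−ω_arm)  ⇒  84·ω_arm = 67  ⇒  ω_arm = 67/84
ω_out/ω_in = 67/84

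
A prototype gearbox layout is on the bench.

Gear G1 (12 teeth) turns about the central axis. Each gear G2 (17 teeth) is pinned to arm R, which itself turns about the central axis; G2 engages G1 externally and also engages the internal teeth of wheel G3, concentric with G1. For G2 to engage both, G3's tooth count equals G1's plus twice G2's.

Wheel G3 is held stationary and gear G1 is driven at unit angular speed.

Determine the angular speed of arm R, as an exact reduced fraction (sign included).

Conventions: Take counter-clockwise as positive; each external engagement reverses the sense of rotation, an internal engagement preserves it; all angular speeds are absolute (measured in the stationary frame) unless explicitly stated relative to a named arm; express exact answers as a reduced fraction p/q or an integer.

6/29

recognized (axles ride arm R): planetary set, 12/17/46 teeth
ring teeth: 12 + 2·17 = 46
12(ω_sun−ω_arm) = −46(ω_ring−ω_arm),  ω_ring = 0, ω_sun = 1
12(1−ω_arm) = −46(0−ω_arm)  ⇒  58·ω_arm = 12  ⇒  ω_arm = 6/29
exact speed ratio = 6/29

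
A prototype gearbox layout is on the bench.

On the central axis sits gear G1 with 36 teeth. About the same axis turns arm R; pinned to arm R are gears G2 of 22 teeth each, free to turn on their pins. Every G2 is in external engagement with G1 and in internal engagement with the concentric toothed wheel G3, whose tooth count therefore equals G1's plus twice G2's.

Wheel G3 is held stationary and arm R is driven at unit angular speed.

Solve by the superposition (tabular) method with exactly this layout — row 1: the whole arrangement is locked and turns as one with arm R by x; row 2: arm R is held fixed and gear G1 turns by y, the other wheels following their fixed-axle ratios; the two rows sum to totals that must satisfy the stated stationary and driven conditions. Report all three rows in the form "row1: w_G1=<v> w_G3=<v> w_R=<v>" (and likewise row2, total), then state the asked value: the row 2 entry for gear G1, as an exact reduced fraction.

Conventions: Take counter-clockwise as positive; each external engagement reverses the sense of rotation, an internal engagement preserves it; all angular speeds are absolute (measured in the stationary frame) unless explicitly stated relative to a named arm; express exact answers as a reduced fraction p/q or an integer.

row1: w_G1=1 w_G3=1 w_R=1
row2: w_G1=20/9 w_G3=-1 w_R=0
total: w_G1=29/9 w_G3=0 w_R=1
asked value: 20/9

planetary set (36T centre, 22T on arm, 80T internal) — Willis relation
row 1 (train locked, turned with arm): all members turn x
row 2 (arm held, sun turns y): ω_ring = −(36/80)·y, ω_arm = 0
boundary: total ω_ring = x − (36/80)·y = 0 and total ω_arm = x = 1  ⇒  y = 20/9, x = 1
row 2 ring = −(36/80)·20/9 = -1
totals (row 1 + row 2): sun 1 + 20/9 = 29/9, ring 1 + (-1) = 0, arm 1 + 0 = 1
asked cell (row2, sun) = 20/9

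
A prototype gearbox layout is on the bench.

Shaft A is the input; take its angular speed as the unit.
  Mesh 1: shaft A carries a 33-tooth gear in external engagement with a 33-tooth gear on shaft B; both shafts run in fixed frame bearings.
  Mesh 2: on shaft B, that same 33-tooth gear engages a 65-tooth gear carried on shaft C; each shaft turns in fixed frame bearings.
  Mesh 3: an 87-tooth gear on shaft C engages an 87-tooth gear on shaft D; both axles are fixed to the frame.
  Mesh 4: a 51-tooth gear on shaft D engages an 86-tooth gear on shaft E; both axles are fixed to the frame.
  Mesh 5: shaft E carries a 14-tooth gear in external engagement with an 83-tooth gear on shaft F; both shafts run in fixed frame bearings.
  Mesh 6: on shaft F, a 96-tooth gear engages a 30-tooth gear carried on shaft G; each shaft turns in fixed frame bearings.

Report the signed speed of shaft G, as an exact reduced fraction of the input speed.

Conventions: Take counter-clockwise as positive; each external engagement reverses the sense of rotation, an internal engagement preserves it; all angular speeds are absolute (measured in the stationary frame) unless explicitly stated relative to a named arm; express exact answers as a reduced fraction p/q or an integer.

188496/1159925

6-mesh fixed-axis compound train (all bearings frame-fixed)
mesh 1 [33T→33T]: |ω|/ω_in = 1×33/33 = 1, sense flips to −
mesh 2 [33T→65T]: |ω|/ω_in = 1×33/65 = 33/65, sense flips to +
mesh 3 [87T→87T]: |ω|/ω_in = (33/65)×87/87 = 33/65, sense flips to −
mesh 4 [51T→86T]: |ω|/ω_in = (33/65)×51/86 = 1683/5590, sense flips to +
mesh 5 [14T→83T]: |ω|/ω_in = (1683/5590)×14/83 = 11781/231985, sense flips to −
mesh 6 [96T→30T]: |ω|/ω_in = (11781/231985)×96/30 = 188496/1159925, sense flips to +
signed output speed (× input speed) = 188496/1159925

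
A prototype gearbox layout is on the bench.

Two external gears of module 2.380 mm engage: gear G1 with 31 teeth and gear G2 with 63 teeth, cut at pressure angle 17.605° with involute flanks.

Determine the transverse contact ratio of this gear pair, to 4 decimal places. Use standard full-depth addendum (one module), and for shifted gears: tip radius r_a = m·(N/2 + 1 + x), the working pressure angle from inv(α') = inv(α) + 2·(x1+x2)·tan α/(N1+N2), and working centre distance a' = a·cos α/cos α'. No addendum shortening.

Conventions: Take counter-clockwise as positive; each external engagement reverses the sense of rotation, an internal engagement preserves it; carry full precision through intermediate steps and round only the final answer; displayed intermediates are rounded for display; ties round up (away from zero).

class = single-mesh tooth geometry [involute pair 31T × 63T, m = 2.380]
base radii: r_b1 = 35.162230, r_b2 = 71.458726
tip radii: r_a1 = 39.270000, r_a2 = 77.350000
no profile shift: α' = α, a' = a
action lengths: √(r_a1²−r_b1²) = 17.485722, √(r_a2²−r_b2²) = 29.608664
base pitch p_b = π·m·cos α = 7.126800
CR = (17.485722 + 29.608664 − 111.860000·sin 17.60500°)/7.126800 = 1.860861
contact ratio ≈ 1.8609

1.8609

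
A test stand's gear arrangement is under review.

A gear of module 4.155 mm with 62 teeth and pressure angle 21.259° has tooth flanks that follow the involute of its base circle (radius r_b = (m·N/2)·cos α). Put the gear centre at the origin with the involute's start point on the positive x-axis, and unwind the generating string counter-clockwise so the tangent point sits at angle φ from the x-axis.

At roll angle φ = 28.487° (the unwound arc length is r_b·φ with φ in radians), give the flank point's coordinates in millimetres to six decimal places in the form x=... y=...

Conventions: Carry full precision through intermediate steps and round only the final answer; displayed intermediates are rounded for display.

single-mesh involute tooth geometry (62T wheel at module 4.155)
pitch radius r_p = m·N/2 = 4.155·62/2 = 128.805000
base radius r_b = r_p·cos α = 128.805000·cos 21.259° = 120.039939
roll angle φ = 28.487° = 0.49719194 rad
x = r_b·(cos φ + φ·sin φ) = 133.972459
y = r_b·(sin φ − φ·cos φ) = 4.797366

x=133.972459 y=4.797366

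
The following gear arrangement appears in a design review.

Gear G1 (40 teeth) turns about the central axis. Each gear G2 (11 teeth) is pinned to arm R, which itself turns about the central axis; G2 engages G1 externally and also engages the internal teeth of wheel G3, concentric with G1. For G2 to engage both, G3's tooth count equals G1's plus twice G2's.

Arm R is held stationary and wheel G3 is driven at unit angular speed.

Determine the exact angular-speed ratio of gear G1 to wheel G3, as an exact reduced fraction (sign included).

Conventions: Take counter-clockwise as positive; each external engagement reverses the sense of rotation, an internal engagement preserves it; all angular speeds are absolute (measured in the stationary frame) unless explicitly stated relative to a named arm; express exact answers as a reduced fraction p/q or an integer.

class = planetary set [G3 = 40+2·11 = 62; Willis about the carrier]
ring teeth: 40 + 2·11 = 62
40(ω_sun−ω_arm) = −62(ω_ring−ω_arm),  ω_arm = 0, ω_ring = 1
ω_sun = 0 − (62/40)(1−0) = -31/20
ω_out/ω_in = -31/20

-31/20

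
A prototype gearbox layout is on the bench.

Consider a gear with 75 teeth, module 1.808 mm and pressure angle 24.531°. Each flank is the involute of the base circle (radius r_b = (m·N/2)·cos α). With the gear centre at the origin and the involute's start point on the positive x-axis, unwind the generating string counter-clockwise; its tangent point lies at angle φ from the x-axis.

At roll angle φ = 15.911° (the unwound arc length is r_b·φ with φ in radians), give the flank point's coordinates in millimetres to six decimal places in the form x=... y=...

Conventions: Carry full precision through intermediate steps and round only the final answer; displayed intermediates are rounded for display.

x=64.012789 y=0.436914

recognized (one wheel, involute flank): single-mesh tooth geometry, m = 1.808, N = 75
pitch radius r_p = m·N/2 = 1.808·75/2 = 67.800000
base radius r_b = r_p·cos α = 67.800000·cos 24.531° = 61.680153
roll angle φ = 15.911° = 0.27769934 rad
x = r_b·(cos φ + φ·sin φ) = 64.012789
y = r_b·(sin φ − φ·cos φ) = 0.436914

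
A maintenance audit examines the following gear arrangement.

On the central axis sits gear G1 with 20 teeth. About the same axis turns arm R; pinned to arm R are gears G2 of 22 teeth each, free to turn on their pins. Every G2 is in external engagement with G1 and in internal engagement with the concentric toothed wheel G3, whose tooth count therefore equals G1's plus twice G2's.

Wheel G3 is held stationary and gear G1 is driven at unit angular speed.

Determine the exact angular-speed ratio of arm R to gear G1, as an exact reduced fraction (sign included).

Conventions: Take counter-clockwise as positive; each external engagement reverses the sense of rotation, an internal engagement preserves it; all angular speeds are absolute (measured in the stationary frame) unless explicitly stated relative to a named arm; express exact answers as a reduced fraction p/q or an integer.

5/21

planetary set (20T centre, 22T on arm, 64T internal) — Willis relation
ring teeth: 20 + 2·22 = 64
20(ω_sun−ω_arm) = −64(ω_ring−ω_arm),  ω_ring = 0, ω_sun = 1
20(1−ω_arm) = −64(0−ω_arm)  ⇒  84·ω_arm = 20  ⇒  ω_arm = 5/21
ω_out/ω_in = 5/21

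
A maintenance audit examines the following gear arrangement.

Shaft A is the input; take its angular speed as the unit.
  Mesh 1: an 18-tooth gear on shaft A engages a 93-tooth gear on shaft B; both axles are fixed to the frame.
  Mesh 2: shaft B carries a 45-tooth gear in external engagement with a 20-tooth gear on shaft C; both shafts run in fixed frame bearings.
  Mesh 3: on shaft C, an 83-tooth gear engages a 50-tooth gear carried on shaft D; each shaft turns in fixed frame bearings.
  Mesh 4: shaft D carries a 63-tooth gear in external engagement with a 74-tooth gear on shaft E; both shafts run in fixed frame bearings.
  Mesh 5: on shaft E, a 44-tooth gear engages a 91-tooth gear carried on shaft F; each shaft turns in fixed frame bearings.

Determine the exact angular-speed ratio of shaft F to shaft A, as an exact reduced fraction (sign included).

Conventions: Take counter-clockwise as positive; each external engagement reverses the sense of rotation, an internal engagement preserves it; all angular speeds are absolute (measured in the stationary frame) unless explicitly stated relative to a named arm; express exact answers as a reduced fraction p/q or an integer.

class = fixed-axis compound train [5 meshes; 5 ratios multiply, 5 sense flips]
mesh 1 [18T→93T]: running ratio 6/31, sense −
mesh 2 [45T→20T]: running ratio 27/62, sense +
mesh 3 [83T→50T]: running ratio 2241/3100, sense −
mesh 4 [63T→74T]: running ratio 141183/229400, sense +
mesh 5 [44T→91T]: running ratio 221859/745550, sense −
ω_out/ω_in = -221859/745550

-221859/745550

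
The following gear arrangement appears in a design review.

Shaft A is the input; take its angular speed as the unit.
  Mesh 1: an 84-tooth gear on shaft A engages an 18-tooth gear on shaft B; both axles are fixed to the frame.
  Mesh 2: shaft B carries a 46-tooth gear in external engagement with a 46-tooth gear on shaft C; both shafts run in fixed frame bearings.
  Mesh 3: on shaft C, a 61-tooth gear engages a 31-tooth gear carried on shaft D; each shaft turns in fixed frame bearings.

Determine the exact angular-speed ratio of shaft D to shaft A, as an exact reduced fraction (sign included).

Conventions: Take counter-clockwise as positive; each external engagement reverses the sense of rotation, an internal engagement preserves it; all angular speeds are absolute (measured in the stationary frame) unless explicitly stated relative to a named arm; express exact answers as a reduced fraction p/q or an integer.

class = fixed-axis compound train [3 meshes; 3 ratios multiply, 3 sense flips]
mesh 1 [84T→18T]: running ratio 14/3, sense −
mesh 2 [46T→46T]: running ratio 14/3, sense +
mesh 3 [61T→31T]: running ratio 854/93, sense −
ω_out/ω_in = -854/93

-854/93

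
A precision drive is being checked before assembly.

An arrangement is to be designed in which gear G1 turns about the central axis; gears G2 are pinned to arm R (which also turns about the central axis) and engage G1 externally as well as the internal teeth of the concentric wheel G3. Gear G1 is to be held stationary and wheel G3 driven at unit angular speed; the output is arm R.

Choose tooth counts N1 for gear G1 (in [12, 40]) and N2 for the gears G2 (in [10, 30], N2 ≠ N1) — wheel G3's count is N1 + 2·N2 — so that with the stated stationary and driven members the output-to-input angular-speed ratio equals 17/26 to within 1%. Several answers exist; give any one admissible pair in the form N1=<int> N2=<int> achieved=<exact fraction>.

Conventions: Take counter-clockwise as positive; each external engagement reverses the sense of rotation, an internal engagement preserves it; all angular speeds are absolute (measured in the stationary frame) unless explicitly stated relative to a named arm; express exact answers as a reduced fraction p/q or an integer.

class = planetary set [ratio 17/26 wanted; Willis about the carrier]
Willis with ω_sun = 0: ω_arm/ω_ring = N3/(N1+N3); set equal to 17/26  ⇒  N3/N1 = (17/26)/(1 − 17/26) = 17/9
N3 = N1 + 2·N2  ⇒  N2/N1 = (N3/N1 − 1)/2 = (17/9 − 1)/2 = 4/9
smallest multiple with N1 ≥ 12 and N2 ≥ 10: k = 3  ⇒  N1 = 3·9 = 27, N2 = 3·4 = 12 (N1 ≤ 40, N2 ≤ 30, N2 ≠ N1 ✓), N3 = 27 + 2·12 = 51
check: N3/(N1+N3) with N1 = 27, N3 = 51 gives 17/26; |achieved − target| = 0 ≤ 17/2600 ✓

N1=27 N2=12 achieved=17/26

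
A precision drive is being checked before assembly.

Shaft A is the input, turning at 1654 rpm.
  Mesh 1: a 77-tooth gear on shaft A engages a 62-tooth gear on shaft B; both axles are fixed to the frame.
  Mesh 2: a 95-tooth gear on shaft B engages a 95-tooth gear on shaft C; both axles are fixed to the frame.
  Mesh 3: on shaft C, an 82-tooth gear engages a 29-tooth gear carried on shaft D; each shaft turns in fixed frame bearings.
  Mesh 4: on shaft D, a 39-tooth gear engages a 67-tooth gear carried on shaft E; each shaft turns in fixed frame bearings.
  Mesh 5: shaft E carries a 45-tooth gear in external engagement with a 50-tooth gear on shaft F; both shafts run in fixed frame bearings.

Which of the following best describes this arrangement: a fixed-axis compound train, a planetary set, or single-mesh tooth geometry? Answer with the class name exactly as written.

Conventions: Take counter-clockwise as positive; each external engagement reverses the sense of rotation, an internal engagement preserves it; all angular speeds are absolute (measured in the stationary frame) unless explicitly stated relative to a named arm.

recognized (6 fixed axles, 5 meshes): fixed-axis compound train
classification: fixed-axis compound train

fixed-axis compound train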